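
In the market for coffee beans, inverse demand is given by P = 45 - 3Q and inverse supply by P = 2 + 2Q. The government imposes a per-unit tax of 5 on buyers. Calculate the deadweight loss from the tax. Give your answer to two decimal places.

2.50

Without the tax, 45 - 3Q = 2 + 2Q so Q* = 8.6 and P* = 19.2.
A tax on buyers shifts demand down by 5: (45 - 5) - 3Q = 2 + 2Q, so Q_t = 7.6. Buyers pay P_b = 22.2; sellers receive P_s = P_b - 5 = 17.2.
The welfare triangle lost has base Q* - Q_t = 1 and height t = 5, so DWL = (1/2)(1)(5) = 2.5.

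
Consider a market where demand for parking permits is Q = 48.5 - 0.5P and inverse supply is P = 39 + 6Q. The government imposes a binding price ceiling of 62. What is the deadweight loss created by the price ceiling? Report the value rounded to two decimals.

Rewriting demand in inverse form: P = 97 - 2Q.
Without the control, 97 - 2Q = 39 + 6Q so Q* = 7.25 and P* = 82.5.
At the ceiling price 62, quantity supplied is (62 - 39)/6 = 3.8333; supply is the short side, so Q = 3.8333 trades at P = 62.
The lost-trades triangle has base Q* - 3.8333 = 3.4167 and height equal to the gap between the curves at Q = 3.8333, which is 89.3333 - 62 = 27.3333. DWL = (1/2)(3.4167)(27.3333) = 46.6944.

46.69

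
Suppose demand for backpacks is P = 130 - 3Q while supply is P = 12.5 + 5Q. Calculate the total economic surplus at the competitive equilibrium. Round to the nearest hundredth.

Set 130 - 3Q = 12.5 + 5Q, which gives 117.5 = 8Q, so Q* = 14.6875 and P* = 130 - 3(14.6875) = 85.9375.
CS = (1/2)(14.6875)(44.0625) = 323.584 and PS = (1/2)(14.6875)(73.4375) = 539.3066, so total surplus = 862.8906.

862.89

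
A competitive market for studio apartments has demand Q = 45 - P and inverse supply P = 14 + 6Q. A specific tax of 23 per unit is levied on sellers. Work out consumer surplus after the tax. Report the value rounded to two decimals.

0.65

Rewriting demand in inverse form: P = 45 - Q.
Without the tax, 45 - Q = 14 + 6Q so Q* = 4.4286 and P* = 40.5714.
A tax on sellers shifts supply up by 23: 45 - Q = 14 + 6Q + 23, so Q_t = 1.1429. Buyers pay P_b = 43.8571; sellers receive P_s = P_b - 23 = 20.8571.
Consumer surplus is the triangle under demand above P_b: (1/2)(1.1429)(45 - 43.8571) = 0.6531.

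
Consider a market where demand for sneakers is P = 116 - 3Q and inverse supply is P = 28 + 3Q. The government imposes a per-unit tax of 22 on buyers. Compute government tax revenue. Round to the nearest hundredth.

Pre-tax equilibrium: 116 - 3Q = 28 + 3Q gives Q* = 14.6667, P* = 72.
With the tax, buyers' net willingness to pay falls by 22: (116 - 22) - 3Q = 28 + 3Q, so Q_t = 11. Buyers pay P_b = 83; sellers receive P_s = P_b - 22 = 61.
Tax revenue = t x Q_t = 22 x 11 = 242.

242.00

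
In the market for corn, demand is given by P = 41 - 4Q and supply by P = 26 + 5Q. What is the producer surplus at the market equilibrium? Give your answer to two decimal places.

6.94

Setting demand equal to supply, 15 = 9Q, so Q* = 1.6667 and P* = 34.3333.
The supply curve's price intercept is 26, so PS = (1/2)(Q*)(P* - 26) = (1/2)(1.6667)(8.3333) = 6.9444.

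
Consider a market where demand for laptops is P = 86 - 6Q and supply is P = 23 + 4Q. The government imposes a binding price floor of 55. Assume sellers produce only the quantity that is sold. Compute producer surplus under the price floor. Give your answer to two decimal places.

111.94

Without the control, 86 - 6Q = 23 + 4Q so Q* = 6.3 and P* = 48.2.
At P = 55, buyers demand (86 - 55)/6 = 5.1667 while sellers would supply more, so the quantity traded is 5.1667 at price 55.
The supply price at Q = 5.1667 is 43.6667. PS is the trapezoid between 55 and supply over [0, 5.1667]: (1/2)[(55 - 23) + (55 - 43.6667)](5.1667) = 111.9444.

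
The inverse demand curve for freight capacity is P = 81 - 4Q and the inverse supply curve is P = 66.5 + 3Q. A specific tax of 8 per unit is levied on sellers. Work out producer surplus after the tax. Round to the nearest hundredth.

1.29

Pre-tax equilibrium: 81 - 4Q = 66.5 + 3Q gives Q* = 2.0714, P* = 72.7143.
A tax on sellers shifts supply up by 8: 81 - 4Q = 66.5 + 3Q + 8, so Q_t = 0.9286. Buyers pay P_b = 77.2857; sellers receive P_s = P_b - 8 = 69.2857.
Producer surplus is the triangle above supply below P_s: (1/2)(0.9286)(69.2857 - 66.5) = 1.2934.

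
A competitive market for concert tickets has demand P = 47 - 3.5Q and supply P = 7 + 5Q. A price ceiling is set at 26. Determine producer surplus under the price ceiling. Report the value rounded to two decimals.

36.10

Free-market equilibrium: 47 - 3.5Q = 7 + 5Q gives Q* = 4.7059, P* = 30.5294.
At the ceiling price 26, quantity supplied is (26 - 7)/5 = 3.8; supply is the short side, so Q = 3.8 trades at P = 26.
PS is the triangle above supply below 26: (1/2)(3.8)(26 - 7) = 36.1.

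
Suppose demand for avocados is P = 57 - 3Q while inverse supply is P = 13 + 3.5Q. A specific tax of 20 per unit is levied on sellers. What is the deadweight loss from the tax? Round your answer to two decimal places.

Pre-tax equilibrium: 57 - 3Q = 13 + 3.5Q gives Q* = 6.7692, P* = 36.6923.
With the tax, sellers need 20 more per unit: 57 - 3Q = 13 + 3.5Q + 20, so Q_t = 3.6923. Buyers pay P_b = 45.9231; sellers receive P_s = P_b - 20 = 25.9231.
The welfare triangle lost has base Q* - Q_t = 3.0769 and height t = 20, so DWL = (1/2)(3.0769)(20) = 30.7692.

30.77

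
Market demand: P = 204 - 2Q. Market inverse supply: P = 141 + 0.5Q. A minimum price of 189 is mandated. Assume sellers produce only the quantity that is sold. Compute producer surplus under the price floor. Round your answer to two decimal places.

345.94

Free-market equilibrium: 204 - 2Q = 141 + 0.5Q gives Q* = 25.2, P* = 153.6.
At the floor price 189, quantity demanded is (204 - 189)/2 = 7.5; demand is the short side, so Q = 7.5 trades at P = 189.
The supply price at Q = 7.5 is 144.75. PS is the trapezoid between 189 and supply over [0, 7.5]: (1/2)[(189 - 141) + (189 - 144.75)](7.5) = 345.9375.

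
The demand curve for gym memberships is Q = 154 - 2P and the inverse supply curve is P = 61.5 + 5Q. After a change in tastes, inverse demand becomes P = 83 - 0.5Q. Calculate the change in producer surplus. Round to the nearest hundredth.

Rewriting demand in inverse form: P = 77 - 0.5Q.
Initial equilibrium: Q_0 = 2.8182, P_0 = 75.5909; CS_0 = (1/2)(2.8182)(1.4091) = 1.9855, PS_0 = (1/2)(2.8182)(14.0909) = 19.8554.
New equilibrium: 83 - 0.5Q = 61.5 + 5Q gives Q_1 = 3.9091, P_1 = 81.0455; CS_1 = 3.8202, PS_1 = 38.2025.
Change in producer surplus = 38.2025 - 19.8554 = 18.3471.

18.35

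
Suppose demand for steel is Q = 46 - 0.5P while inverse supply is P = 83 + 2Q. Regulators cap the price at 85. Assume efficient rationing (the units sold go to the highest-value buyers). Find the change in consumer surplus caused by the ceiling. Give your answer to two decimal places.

0.94

Rewriting demand in inverse form: P = 92 - 2Q.
Without the control, 92 - 2Q = 83 + 2Q so Q* = 2.25 and P* = 87.5.
At the ceiling price 85, quantity supplied is (85 - 83)/2 = 1; supply is the short side, so Q = 1 trades at P = 85.
CS goes from (1/2)(2.25)(4.5) = 5.0625 to 6 (computed as (92 - 85)(1) - (1/2)(2)(1)^2), a change of 0.9375.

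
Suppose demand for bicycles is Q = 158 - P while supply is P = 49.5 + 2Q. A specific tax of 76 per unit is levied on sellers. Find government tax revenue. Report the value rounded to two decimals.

823.33

Rewriting demand in inverse form: P = 158 - Q.
Without the tax, 158 - Q = 49.5 + 2Q so Q* = 36.1667 and P* = 121.8333.
A tax on sellers shifts supply up by 76: 158 - Q = 49.5 + 2Q + 76, so Q_t = 10.8333. Buyers pay P_b = 147.1667; sellers receive P_s = P_b - 76 = 71.1667.
Revenue is the tax times quantity traded: 76 x 10.8333 = 823.3333.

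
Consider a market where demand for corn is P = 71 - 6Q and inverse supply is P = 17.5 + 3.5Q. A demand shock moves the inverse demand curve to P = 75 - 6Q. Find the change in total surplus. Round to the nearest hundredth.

23.37

Initial equilibrium: Q_0 = 5.6316, P_0 = 37.2105; CS_0 = (1/2)(5.6316)(33.7895) = 95.144, PS_0 = (1/2)(5.6316)(19.7105) = 55.5007.
New equilibrium: 75 - 6Q = 17.5 + 3.5Q gives Q_1 = 6.0526, P_1 = 38.6842; CS_1 = 109.903, PS_1 = 64.1101.
Change in total surplus = (109.903 + 64.1101) - (95.144 + 55.5007) = 23.3684.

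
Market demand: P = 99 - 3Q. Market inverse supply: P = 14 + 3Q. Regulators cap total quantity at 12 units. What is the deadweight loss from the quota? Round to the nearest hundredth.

Without the quota, 99 - 3Q = 14 + 3Q gives Q* = 14.1667.
At Q = 12 the demand price is 99 - 3(12) = 63 and the supply price is 14 + 3(12) = 50.
DWL = (1/2)(gap between curves at 12) x (Q* - 12) = (1/2)(13)(2.1667) = 14.0833.

14.08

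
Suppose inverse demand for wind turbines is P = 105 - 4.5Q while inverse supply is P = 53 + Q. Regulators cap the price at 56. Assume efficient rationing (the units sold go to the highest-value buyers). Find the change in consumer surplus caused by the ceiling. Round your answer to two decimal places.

Without the control, 105 - 4.5Q = 53 + Q so Q* = 9.4545 and P* = 62.4545.
At P = 56, sellers supply (56 - 53)/1 = 3 while buyers want more, so the quantity traded is 3 at price 56.
CS goes from (1/2)(9.4545)(42.5455) = 201.124 to 126.75 (computed as (105 - 56)(3) - (1/2)(4.5)(3)^2), a change of -74.374.

-74.37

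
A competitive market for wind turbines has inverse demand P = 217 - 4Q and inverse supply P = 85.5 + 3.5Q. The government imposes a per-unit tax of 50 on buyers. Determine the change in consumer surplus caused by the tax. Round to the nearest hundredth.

-378.67

Without the tax, 217 - 4Q = 85.5 + 3.5Q so Q* = 17.5333 and P* = 146.8667.
With the tax, buyers' net willingness to pay falls by 50: (217 - 50) - 4Q = 85.5 + 3.5Q, so Q_t = 10.8667. Buyers pay P_b = 173.5333; sellers receive P_s = P_b - 50 = 123.5333.
Consumers lose the trapezoid between P* and P_b out to Q_t plus the triangle from Q_t to Q*: change in CS = 236.1689 - 614.8356 = -378.6667.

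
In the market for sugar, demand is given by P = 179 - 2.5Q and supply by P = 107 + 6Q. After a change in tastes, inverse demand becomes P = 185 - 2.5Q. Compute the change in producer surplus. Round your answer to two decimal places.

37.37

Initial equilibrium: Q_0 = 8.4706, P_0 = 157.8235; CS_0 = (1/2)(8.4706)(21.1765) = 89.6886, PS_0 = (1/2)(8.4706)(50.8235) = 215.2526.
New equilibrium: 185 - 2.5Q = 107 + 6Q gives Q_1 = 9.1765, P_1 = 162.0588; CS_1 = 105.2595, PS_1 = 252.6228.
Change in producer surplus = 252.6228 - 215.2526 = 37.3702.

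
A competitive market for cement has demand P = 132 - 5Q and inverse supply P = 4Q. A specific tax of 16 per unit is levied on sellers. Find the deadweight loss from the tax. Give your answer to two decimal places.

14.22

Pre-tax equilibrium: 132 - 5Q = 4Q gives Q* = 14.6667, P* = 58.6667.
A tax on sellers shifts supply up by 16: 132 - 5Q = 4Q + 16, so Q_t = 12.8889. Buyers pay P_b = 67.5556; sellers receive P_s = P_b - 16 = 51.5556.
The welfare triangle lost has base Q* - Q_t = 1.7778 and height t = 16, so DWL = (1/2)(1.7778)(16) = 14.2222.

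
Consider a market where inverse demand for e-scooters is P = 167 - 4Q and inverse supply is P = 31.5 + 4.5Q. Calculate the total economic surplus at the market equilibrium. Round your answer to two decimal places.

1080.01

Equilibrium: 167 - 4Q = 31.5 + 4.5Q, so Q* = 15.9412 and P* = 103.2353.
Total surplus is the full triangle between the curves from 0 to Q*: (1/2)(15.9412)(167 - 31.5) = 1080.0147.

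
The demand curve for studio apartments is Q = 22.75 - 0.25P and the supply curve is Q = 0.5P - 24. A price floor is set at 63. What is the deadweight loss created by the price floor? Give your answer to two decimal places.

Rewriting demand in inverse form: P = 91 - 4Q.
Rewriting supply in inverse form: P = 48 + 2Q.
Without the control, 91 - 4Q = 48 + 2Q so Q* = 7.1667 and P* = 62.3333.
At the floor price 63, quantity demanded is (91 - 63)/4 = 7; demand is the short side, so Q = 7 trades at P = 63.
At Q = 7 the demand price is 63 and the supply price is 62. Deadweight loss is the triangle between the curves from 7 to 7.1667: (1/2)(63 - 62)(7.1667 - 7) = 0.0833.

0.08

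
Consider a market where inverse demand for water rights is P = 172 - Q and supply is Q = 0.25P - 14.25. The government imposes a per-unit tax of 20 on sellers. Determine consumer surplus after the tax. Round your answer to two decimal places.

Rewriting supply in inverse form: P = 57 + 4Q.
Without the tax, 172 - Q = 57 + 4Q so Q* = 23 and P* = 149.
With the tax, sellers need 20 more per unit: 172 - Q = 57 + 4Q + 20, so Q_t = 19. Buyers pay P_b = 153; sellers receive P_s = P_b - 20 = 133.
CS = (1/2)(Q_t)(172 - P_b) = (1/2)(19)(19) = 180.5.

180.50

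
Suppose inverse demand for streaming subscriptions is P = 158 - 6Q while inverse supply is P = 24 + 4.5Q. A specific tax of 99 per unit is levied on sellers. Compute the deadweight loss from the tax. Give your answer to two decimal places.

Without the tax, 158 - 6Q = 24 + 4.5Q so Q* = 12.7619 and P* = 81.4286.
A tax on sellers shifts supply up by 99: 158 - 6Q = 24 + 4.5Q + 99, so Q_t = 3.3333. Buyers pay P_b = 138; sellers receive P_s = P_b - 99 = 39.
Deadweight loss is the triangle between the curves from Q_t to Q*: (1/2)(12.7619 - 3.3333)(99) = 466.7143.

466.71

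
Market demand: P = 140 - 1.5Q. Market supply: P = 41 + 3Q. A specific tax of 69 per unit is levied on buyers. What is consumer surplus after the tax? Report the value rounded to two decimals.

Without the tax, 140 - 1.5Q = 41 + 3Q so Q* = 22 and P* = 107.
A tax on buyers shifts demand down by 69: (140 - 69) - 1.5Q = 41 + 3Q, so Q_t = 6.6667. Buyers pay P_b = 130; sellers receive P_s = P_b - 69 = 61.
CS = (1/2)(Q_t)(140 - P_b) = (1/2)(6.6667)(10) = 33.3333.

33.33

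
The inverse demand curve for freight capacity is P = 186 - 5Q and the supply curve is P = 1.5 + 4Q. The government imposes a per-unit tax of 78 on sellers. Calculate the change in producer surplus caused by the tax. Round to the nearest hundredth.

Without the tax, 186 - 5Q = 1.5 + 4Q so Q* = 20.5 and P* = 83.5.
With the tax, sellers need 78 more per unit: 186 - 5Q = 1.5 + 4Q + 78, so Q_t = 11.8333. Buyers pay P_b = 126.8333; sellers receive P_s = P_b - 78 = 48.8333.
Producers lose the trapezoid between P_s and P* out to Q_t plus the triangle from Q_t to Q*: change in PS = 280.0556 - 840.5 = -560.4444.

-560.44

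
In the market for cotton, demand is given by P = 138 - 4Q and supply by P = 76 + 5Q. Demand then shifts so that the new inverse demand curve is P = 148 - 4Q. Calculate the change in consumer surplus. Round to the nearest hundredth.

Initial equilibrium: Q_0 = 6.8889, P_0 = 110.4444; CS_0 = (1/2)(6.8889)(27.5556) = 94.9136, PS_0 = (1/2)(6.8889)(34.4444) = 118.642.
New equilibrium: 148 - 4Q = 76 + 5Q gives Q_1 = 8, P_1 = 116; CS_1 = 128, PS_1 = 160.
Change in consumer surplus = 128 - 94.9136 = 33.0864.

33.09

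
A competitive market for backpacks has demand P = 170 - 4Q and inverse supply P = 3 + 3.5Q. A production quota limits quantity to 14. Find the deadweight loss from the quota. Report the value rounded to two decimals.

Without the quota, 170 - 4Q = 3 + 3.5Q gives Q* = 22.2667.
At Q = 14 the demand price is 170 - 4(14) = 114 and the supply price is 3 + 3.5(14) = 52.
DWL = (1/2)(gap between curves at 14) x (Q* - 14) = (1/2)(62)(8.2667) = 256.2667.

256.27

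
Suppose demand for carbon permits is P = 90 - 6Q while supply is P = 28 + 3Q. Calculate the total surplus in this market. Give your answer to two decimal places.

Set 90 - 6Q = 28 + 3Q, which gives 62 = 9Q, so Q* = 6.8889 and P* = 90 - 6(6.8889) = 48.6667.
Total surplus is the full triangle between the curves from 0 to Q*: (1/2)(6.8889)(90 - 28) = 213.5556.

213.56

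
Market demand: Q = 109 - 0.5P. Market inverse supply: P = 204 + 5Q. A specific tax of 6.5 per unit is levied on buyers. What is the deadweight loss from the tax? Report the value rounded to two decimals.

Rewriting demand in inverse form: P = 218 - 2Q.
Pre-tax equilibrium: 218 - 2Q = 204 + 5Q gives Q* = 2, P* = 214.
With the tax, buyers' net willingness to pay falls by 6.5: (218 - 6.5) - 2Q = 204 + 5Q, so Q_t = 1.0714. Buyers pay P_b = 215.8571; sellers receive P_s = P_b - 6.5 = 209.3571.
Deadweight loss is the triangle between the curves from Q_t to Q*: (1/2)(2 - 1.0714)(6.5) = 3.0179.

3.02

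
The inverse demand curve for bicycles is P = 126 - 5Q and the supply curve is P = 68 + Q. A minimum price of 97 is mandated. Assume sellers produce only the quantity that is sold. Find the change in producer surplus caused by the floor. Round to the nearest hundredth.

104.66

Free-market equilibrium: 126 - 5Q = 68 + Q gives Q* = 9.6667, P* = 77.6667.
At the floor price 97, quantity demanded is (126 - 97)/5 = 5.8; demand is the short side, so Q = 5.8 trades at P = 97.
PS goes from (1/2)(9.6667)(9.6667) = 46.7222 to 151.38 (computed as (97 - 68)(5.8) - (1/2)(1)(5.8)^2), a change of 104.6578.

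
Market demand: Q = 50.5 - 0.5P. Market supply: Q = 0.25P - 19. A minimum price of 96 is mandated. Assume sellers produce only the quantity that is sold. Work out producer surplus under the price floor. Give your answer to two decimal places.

Rewriting demand in inverse form: P = 101 - 2Q.
Rewriting supply in inverse form: P = 76 + 4Q.
Free-market equilibrium: 101 - 2Q = 76 + 4Q gives Q* = 4.1667, P* = 92.6667.
At P = 96, buyers demand (101 - 96)/2 = 2.5 while sellers would supply more, so the quantity traded is 2.5 at price 96.
The supply price at Q = 2.5 is 86. PS is the trapezoid between 96 and supply over [0, 2.5]: (1/2)[(96 - 76) + (96 - 86)](2.5) = 37.5.

37.50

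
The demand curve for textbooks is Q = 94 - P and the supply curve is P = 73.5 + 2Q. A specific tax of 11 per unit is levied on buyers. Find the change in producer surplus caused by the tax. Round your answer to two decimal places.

Rewriting demand in inverse form: P = 94 - Q.
Pre-tax equilibrium: 94 - Q = 73.5 + 2Q gives Q* = 6.8333, P* = 87.1667.
With the tax, buyers' net willingness to pay falls by 11: (94 - 11) - Q = 73.5 + 2Q, so Q_t = 3.1667. Buyers pay P_b = 90.8333; sellers receive P_s = P_b - 11 = 79.8333.
Producers lose the trapezoid between P_s and P* out to Q_t plus the triangle from Q_t to Q*: change in PS = 10.0278 - 46.6944 = -36.6667.

-36.67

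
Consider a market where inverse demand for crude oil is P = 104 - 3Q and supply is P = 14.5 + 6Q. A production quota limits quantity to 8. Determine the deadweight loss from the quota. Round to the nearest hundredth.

17.01

Unrestricted equilibrium: Q* = (104 - 14.5)/(3 + 6) = 9.9444.
At Q = 8 the demand price is 104 - 3(8) = 80 and the supply price is 14.5 + 6(8) = 62.5.
DWL = (1/2)(gap between curves at 8) x (Q* - 8) = (1/2)(17.5)(1.9444) = 17.0139.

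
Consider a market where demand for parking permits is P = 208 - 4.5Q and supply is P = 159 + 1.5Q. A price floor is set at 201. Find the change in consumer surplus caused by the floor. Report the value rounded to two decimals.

-144.62

Without the control, 208 - 4.5Q = 159 + 1.5Q so Q* = 8.1667 and P* = 171.25.
At the floor price 201, quantity demanded is (208 - 201)/4.5 = 1.5556; demand is the short side, so Q = 1.5556 trades at P = 201.
CS goes from (1/2)(8.1667)(36.75) = 150.0625 to 5.4444 (computed as (208 - 201)(1.5556) - (1/2)(4.5)(1.5556)^2), a change of -144.6181.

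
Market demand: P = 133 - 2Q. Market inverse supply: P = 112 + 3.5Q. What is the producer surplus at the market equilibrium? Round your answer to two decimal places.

Equilibrium: 133 - 2Q = 112 + 3.5Q, so Q* = 3.8182 and P* = 125.3636.
PS is the area between P* and the supply curve from 0 to Q*: (1/2)(3.8182)(13.3636) = 25.5124.

25.51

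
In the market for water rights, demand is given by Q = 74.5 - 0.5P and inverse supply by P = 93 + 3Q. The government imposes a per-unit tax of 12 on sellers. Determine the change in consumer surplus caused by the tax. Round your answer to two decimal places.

-48.00

Rewriting demand in inverse form: P = 149 - 2Q.
Pre-tax equilibrium: 149 - 2Q = 93 + 3Q gives Q* = 11.2, P* = 126.6.
A tax on sellers shifts supply up by 12: 149 - 2Q = 93 + 3Q + 12, so Q_t = 8.8. Buyers pay P_b = 131.4; sellers receive P_s = P_b - 12 = 119.4.
Consumers lose the trapezoid between P* and P_b out to Q_t plus the triangle from Q_t to Q*: change in CS = 77.44 - 125.44 = -48.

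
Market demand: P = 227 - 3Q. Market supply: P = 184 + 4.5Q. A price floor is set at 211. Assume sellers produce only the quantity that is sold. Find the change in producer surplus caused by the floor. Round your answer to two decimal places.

Free-market equilibrium: 227 - 3Q = 184 + 4.5Q gives Q* = 5.7333, P* = 209.8.
At P = 211, buyers demand (227 - 211)/3 = 5.3333 while sellers would supply more, so the quantity traded is 5.3333 at price 211.
PS goes from (1/2)(5.7333)(25.8) = 73.96 to 80 (computed as (211 - 184)(5.3333) - (1/2)(4.5)(5.3333)^2), a change of 6.04.

6.04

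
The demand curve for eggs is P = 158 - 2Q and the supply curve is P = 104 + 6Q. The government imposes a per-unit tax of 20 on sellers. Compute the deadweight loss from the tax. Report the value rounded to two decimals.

25.00

Pre-tax equilibrium: 158 - 2Q = 104 + 6Q gives Q* = 6.75, P* = 144.5.
With the tax, sellers need 20 more per unit: 158 - 2Q = 104 + 6Q + 20, so Q_t = 4.25. Buyers pay P_b = 149.5; sellers receive P_s = P_b - 20 = 129.5.
Deadweight loss is the triangle between the curves from Q_t to Q*: (1/2)(6.75 - 4.25)(20) = 25.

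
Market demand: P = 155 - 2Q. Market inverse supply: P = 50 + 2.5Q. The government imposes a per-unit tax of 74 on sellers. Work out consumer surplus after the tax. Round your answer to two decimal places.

47.46

Without the tax, 155 - 2Q = 50 + 2.5Q so Q* = 23.3333 and P* = 108.3333.
With the tax, sellers need 74 more per unit: 155 - 2Q = 50 + 2.5Q + 74, so Q_t = 6.8889. Buyers pay P_b = 141.2222; sellers receive P_s = P_b - 74 = 67.2222.
Consumer surplus is the triangle under demand above P_b: (1/2)(6.8889)(155 - 141.2222) = 47.4568.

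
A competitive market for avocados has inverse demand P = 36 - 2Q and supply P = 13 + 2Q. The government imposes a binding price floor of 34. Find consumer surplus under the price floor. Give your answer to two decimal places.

1.00

Free-market equilibrium: 36 - 2Q = 13 + 2Q gives Q* = 5.75, P* = 24.5.
At P = 34, buyers demand (36 - 34)/2 = 1 while sellers would supply more, so the quantity traded is 1 at price 34.
CS is the triangle under demand above 34: (1/2)(1)(36 - 34) = 1.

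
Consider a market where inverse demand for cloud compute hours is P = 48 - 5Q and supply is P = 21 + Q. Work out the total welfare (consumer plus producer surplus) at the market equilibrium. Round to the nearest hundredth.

Equilibrium: 48 - 5Q = 21 + Q, so Q* = 4.5 and P* = 25.5.
Total surplus is the full triangle between the curves from 0 to Q*: (1/2)(4.5)(48 - 21) = 60.75.

60.75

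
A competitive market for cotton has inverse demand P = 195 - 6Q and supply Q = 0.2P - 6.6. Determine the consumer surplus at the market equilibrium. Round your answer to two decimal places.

650.68

Rewriting supply in inverse form: P = 33 + 5Q.
Set 195 - 6Q = 33 + 5Q, which gives 162 = 11Q, so Q* = 14.7273 and P* = 195 - 6(14.7273) = 106.6364.
The demand choke price is 195, so CS = (1/2)(Q*)(195 - P*) = (1/2)(14.7273)(88.3636) = 650.6777.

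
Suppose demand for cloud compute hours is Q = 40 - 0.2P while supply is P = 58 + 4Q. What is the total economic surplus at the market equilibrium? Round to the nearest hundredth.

Rewriting demand in inverse form: P = 200 - 5Q.
Equilibrium: 200 - 5Q = 58 + 4Q, so Q* = 15.7778 and P* = 121.1111.
CS = (1/2)(15.7778)(78.8889) = 622.3457 and PS = (1/2)(15.7778)(63.1111) = 497.8765, so total surplus = 1120.2222.

1120.22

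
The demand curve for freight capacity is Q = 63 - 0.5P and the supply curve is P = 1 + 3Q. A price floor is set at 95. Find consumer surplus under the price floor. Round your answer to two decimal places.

Rewriting demand in inverse form: P = 126 - 2Q.
Without the control, 126 - 2Q = 1 + 3Q so Q* = 25 and P* = 76.
At the floor price 95, quantity demanded is (126 - 95)/2 = 15.5; demand is the short side, so Q = 15.5 trades at P = 95.
CS is the triangle under demand above 95: (1/2)(15.5)(126 - 95) = 240.25.

240.25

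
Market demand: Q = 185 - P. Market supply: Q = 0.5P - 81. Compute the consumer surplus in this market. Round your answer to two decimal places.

Rewriting demand in inverse form: P = 185 - Q.
Rewriting supply in inverse form: P = 162 + 2Q.
Equilibrium: 185 - Q = 162 + 2Q, so Q* = 7.6667 and P* = 177.3333.
Consumer surplus is the triangle under demand above P*: (1/2)(7.6667)(185 - 177.3333) = (1/2)(7.6667)(7.6667) = 29.3889.

29.39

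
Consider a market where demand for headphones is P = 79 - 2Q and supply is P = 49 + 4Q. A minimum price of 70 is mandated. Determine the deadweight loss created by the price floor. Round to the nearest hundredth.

Free-market equilibrium: 79 - 2Q = 49 + 4Q gives Q* = 5, P* = 69.
At the floor price 70, quantity demanded is (79 - 70)/2 = 4.5; demand is the short side, so Q = 4.5 trades at P = 70.
The lost-trades triangle has base Q* - 4.5 = 0.5 and height equal to the gap between the curves at Q = 4.5, which is 70 - 67 = 3. DWL = (1/2)(0.5)(3) = 0.75.

0.75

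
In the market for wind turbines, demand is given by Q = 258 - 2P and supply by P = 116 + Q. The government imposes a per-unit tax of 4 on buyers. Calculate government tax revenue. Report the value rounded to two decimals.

24.00

Rewriting demand in inverse form: P = 129 - 0.5Q.
Pre-tax equilibrium: 129 - 0.5Q = 116 + Q gives Q* = 8.6667, P* = 124.6667.
A tax on buyers shifts demand down by 4: (129 - 4) - 0.5Q = 116 + Q, so Q_t = 6. Buyers pay P_b = 126; sellers receive P_s = P_b - 4 = 122.
Tax revenue = t x Q_t = 4 x 6 = 24.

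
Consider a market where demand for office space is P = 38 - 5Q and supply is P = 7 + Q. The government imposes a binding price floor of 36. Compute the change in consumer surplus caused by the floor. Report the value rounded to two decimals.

Without the control, 38 - 5Q = 7 + Q so Q* = 5.1667 and P* = 12.1667.
At P = 36, buyers demand (38 - 36)/5 = 0.4 while sellers would supply more, so the quantity traded is 0.4 at price 36.
CS goes from (1/2)(5.1667)(25.8333) = 66.7361 to 0.4 (computed as (38 - 36)(0.4) - (1/2)(5)(0.4)^2), a change of -66.3361.

-66.34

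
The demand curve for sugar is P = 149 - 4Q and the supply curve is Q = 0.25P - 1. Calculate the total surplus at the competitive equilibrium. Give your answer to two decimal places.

1314.06

Rewriting supply in inverse form: P = 4 + 4Q.
Equilibrium: 149 - 4Q = 4 + 4Q, so Q* = 18.125 and P* = 76.5.
CS = (1/2)(18.125)(72.5) = 657.0312 and PS = (1/2)(18.125)(72.5) = 657.0312, so total surplus = 1314.0625.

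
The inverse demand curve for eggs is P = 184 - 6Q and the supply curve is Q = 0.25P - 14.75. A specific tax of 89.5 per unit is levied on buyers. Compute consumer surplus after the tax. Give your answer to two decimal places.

Rewriting supply in inverse form: P = 59 + 4Q.
Without the tax, 184 - 6Q = 59 + 4Q so Q* = 12.5 and P* = 109.
A tax on buyers shifts demand down by 89.5: (184 - 89.5) - 6Q = 59 + 4Q, so Q_t = 3.55. Buyers pay P_b = 162.7; sellers receive P_s = P_b - 89.5 = 73.2.
CS = (1/2)(Q_t)(184 - P_b) = (1/2)(3.55)(21.3) = 37.8075.

37.81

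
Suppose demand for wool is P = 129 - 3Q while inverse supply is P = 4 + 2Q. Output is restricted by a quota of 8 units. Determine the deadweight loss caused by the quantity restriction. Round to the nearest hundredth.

Without the quota, 129 - 3Q = 4 + 2Q gives Q* = 25.
At Q = 8 the demand price is 129 - 3(8) = 105 and the supply price is 4 + 2(8) = 20.
Deadweight loss is the triangle between the curves from 8 to 25: (1/2)(105 - 20)(25 - 8) = 722.5.

722.50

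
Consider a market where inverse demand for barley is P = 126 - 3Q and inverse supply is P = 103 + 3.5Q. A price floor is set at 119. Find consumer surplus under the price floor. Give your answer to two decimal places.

Free-market equilibrium: 126 - 3Q = 103 + 3.5Q gives Q* = 3.5385, P* = 115.3846.
At P = 119, buyers demand (126 - 119)/3 = 2.3333 while sellers would supply more, so the quantity traded is 2.3333 at price 119.
CS is the triangle under demand above 119: (1/2)(2.3333)(126 - 119) = 8.1667.

8.17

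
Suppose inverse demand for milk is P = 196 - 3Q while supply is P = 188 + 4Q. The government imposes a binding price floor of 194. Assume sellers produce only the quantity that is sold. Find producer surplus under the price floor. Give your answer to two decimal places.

3.11

Free-market equilibrium: 196 - 3Q = 188 + 4Q gives Q* = 1.1429, P* = 192.5714.
At the floor price 194, quantity demanded is (196 - 194)/3 = 0.6667; demand is the short side, so Q = 0.6667 trades at P = 194.
The supply price at Q = 0.6667 is 190.6667. PS is the trapezoid between 194 and supply over [0, 0.6667]: (1/2)[(194 - 188) + (194 - 190.6667)](0.6667) = 3.1111.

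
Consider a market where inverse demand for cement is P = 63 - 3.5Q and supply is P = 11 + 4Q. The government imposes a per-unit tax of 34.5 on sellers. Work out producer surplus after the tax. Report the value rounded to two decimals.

Without the tax, 63 - 3.5Q = 11 + 4Q so Q* = 6.9333 and P* = 38.7333.
A tax on sellers shifts supply up by 34.5: 63 - 3.5Q = 11 + 4Q + 34.5, so Q_t = 2.3333. Buyers pay P_b = 54.8333; sellers receive P_s = P_b - 34.5 = 20.3333.
PS = (1/2)(Q_t)(P_s - 11) = (1/2)(2.3333)(9.3333) = 10.8889.

10.89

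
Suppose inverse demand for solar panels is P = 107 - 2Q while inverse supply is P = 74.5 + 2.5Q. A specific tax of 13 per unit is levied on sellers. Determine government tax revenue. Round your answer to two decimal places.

Without the tax, 107 - 2Q = 74.5 + 2.5Q so Q* = 7.2222 and P* = 92.5556.
With the tax, sellers need 13 more per unit: 107 - 2Q = 74.5 + 2.5Q + 13, so Q_t = 4.3333. Buyers pay P_b = 98.3333; sellers receive P_s = P_b - 13 = 85.3333.
Tax revenue = t x Q_t = 13 x 4.3333 = 56.3333.

56.33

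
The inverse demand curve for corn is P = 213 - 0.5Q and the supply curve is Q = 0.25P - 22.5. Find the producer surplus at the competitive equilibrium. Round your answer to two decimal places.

1494.22

Rewriting supply in inverse form: P = 90 + 4Q.
Set 213 - 0.5Q = 90 + 4Q, which gives 123 = 4.5Q, so Q* = 27.3333 and P* = 213 - 0.5(27.3333) = 199.3333.
The supply curve's price intercept is 90, so PS = (1/2)(Q*)(P* - 90) = (1/2)(27.3333)(109.3333) = 1494.2222.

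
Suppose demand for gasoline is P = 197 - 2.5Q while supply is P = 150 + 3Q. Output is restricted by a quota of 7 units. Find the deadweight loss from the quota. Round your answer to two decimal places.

Without the quota, 197 - 2.5Q = 150 + 3Q gives Q* = 8.5455.
At Q = 7 the demand price is 197 - 2.5(7) = 179.5 and the supply price is 150 + 3(7) = 171.
DWL = (1/2)(gap between curves at 7) x (Q* - 7) = (1/2)(8.5)(1.5455) = 6.5682.

6.57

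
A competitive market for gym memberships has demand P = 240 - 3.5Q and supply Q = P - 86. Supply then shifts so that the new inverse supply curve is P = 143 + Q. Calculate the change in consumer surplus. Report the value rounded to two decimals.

Rewriting supply in inverse form: P = 86 + Q.
Initial equilibrium: Q_0 = 34.2222, P_0 = 120.2222; CS_0 = (1/2)(34.2222)(119.7778) = 2049.5309, PS_0 = (1/2)(34.2222)(34.2222) = 585.5802.
New equilibrium: 240 - 3.5Q = 143 + Q gives Q_1 = 21.5556, P_1 = 164.5556; CS_1 = 813.1235, PS_1 = 232.321.
Change in consumer surplus = 813.1235 - 2049.5309 = -1236.4074.

-1236.41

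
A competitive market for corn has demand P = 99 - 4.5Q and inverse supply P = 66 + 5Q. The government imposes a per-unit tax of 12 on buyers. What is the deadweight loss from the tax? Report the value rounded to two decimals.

7.58

Without the tax, 99 - 4.5Q = 66 + 5Q so Q* = 3.4737 and P* = 83.3684.
With the tax, buyers' net willingness to pay falls by 12: (99 - 12) - 4.5Q = 66 + 5Q, so Q_t = 2.2105. Buyers pay P_b = 89.0526; sellers receive P_s = P_b - 12 = 77.0526.
The welfare triangle lost has base Q* - Q_t = 1.2632 and height t = 12, so DWL = (1/2)(1.2632)(12) = 7.5789.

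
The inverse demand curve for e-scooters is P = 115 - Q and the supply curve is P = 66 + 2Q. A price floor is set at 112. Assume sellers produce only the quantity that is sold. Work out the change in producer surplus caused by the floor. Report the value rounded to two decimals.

Without the control, 115 - Q = 66 + 2Q so Q* = 16.3333 and P* = 98.6667.
At the floor price 112, quantity demanded is (115 - 112)/1 = 3; demand is the short side, so Q = 3 trades at P = 112.
PS goes from (1/2)(16.3333)(32.6667) = 266.7778 to 129 (computed as (112 - 66)(3) - (1/2)(2)(3)^2), a change of -137.7778.

-137.78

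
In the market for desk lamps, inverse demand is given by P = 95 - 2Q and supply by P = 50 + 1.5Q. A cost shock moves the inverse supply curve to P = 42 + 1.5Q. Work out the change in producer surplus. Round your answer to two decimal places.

Initial equilibrium: Q_0 = 12.8571, P_0 = 69.2857; CS_0 = (1/2)(12.8571)(25.7143) = 165.3061, PS_0 = (1/2)(12.8571)(19.2857) = 123.9796.
New equilibrium: 95 - 2Q = 42 + 1.5Q gives Q_1 = 15.1429, P_1 = 64.7143; CS_1 = 229.3061, PS_1 = 171.9796.
Change in producer surplus = 171.9796 - 123.9796 = 48.

48.00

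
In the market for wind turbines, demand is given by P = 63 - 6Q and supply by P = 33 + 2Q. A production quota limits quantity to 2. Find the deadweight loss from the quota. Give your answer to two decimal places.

Unrestricted equilibrium: Q* = (63 - 33)/(6 + 2) = 3.75.
At Q = 2 the demand price is 63 - 6(2) = 51 and the supply price is 33 + 2(2) = 37.
Deadweight loss is the triangle between the curves from 2 to 3.75: (1/2)(51 - 37)(3.75 - 2) = 12.25.

12.25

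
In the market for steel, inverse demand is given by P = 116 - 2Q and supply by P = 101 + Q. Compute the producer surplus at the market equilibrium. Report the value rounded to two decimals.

12.50

Set 116 - 2Q = 101 + Q, which gives 15 = 3Q, so Q* = 5 and P* = 116 - 2(5) = 106.
PS is the area between P* and the supply curve from 0 to Q*: (1/2)(5)(5) = 12.5.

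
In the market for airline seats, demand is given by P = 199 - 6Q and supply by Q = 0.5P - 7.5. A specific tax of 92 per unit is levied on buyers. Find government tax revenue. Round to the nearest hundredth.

1058.00

Rewriting supply in inverse form: P = 15 + 2Q.
Without the tax, 199 - 6Q = 15 + 2Q so Q* = 23 and P* = 61.
A tax on buyers shifts demand down by 92: (199 - 92) - 6Q = 15 + 2Q, so Q_t = 11.5. Buyers pay P_b = 130; sellers receive P_s = P_b - 92 = 38.
Tax revenue = t x Q_t = 92 x 11.5 = 1058.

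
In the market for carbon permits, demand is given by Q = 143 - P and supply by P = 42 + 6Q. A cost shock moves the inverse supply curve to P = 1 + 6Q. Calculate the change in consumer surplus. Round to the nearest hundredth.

Rewriting demand in inverse form: P = 143 - Q.
Initial equilibrium: Q_0 = 14.4286, P_0 = 128.5714; CS_0 = (1/2)(14.4286)(14.4286) = 104.0918, PS_0 = (1/2)(14.4286)(86.5714) = 624.551.
New equilibrium: 143 - Q = 1 + 6Q gives Q_1 = 20.2857, P_1 = 122.7143; CS_1 = 205.7551, PS_1 = 1234.5306.
Change in consumer surplus = 205.7551 - 104.0918 = 101.6633.

101.66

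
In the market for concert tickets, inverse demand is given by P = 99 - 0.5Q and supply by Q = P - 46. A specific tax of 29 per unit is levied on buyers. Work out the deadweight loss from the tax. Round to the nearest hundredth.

280.33

Rewriting supply in inverse form: P = 46 + Q.
Pre-tax equilibrium: 99 - 0.5Q = 46 + Q gives Q* = 35.3333, P* = 81.3333.
A tax on buyers shifts demand down by 29: (99 - 29) - 0.5Q = 46 + Q, so Q_t = 16. Buyers pay P_b = 91; sellers receive P_s = P_b - 29 = 62.
Deadweight loss is the triangle between the curves from Q_t to Q*: (1/2)(35.3333 - 16)(29) = 280.3333.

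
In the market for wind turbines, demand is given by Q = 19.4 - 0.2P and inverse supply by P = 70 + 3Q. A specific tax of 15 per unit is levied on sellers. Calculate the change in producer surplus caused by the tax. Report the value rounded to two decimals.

Rewriting demand in inverse form: P = 97 - 5Q.
Without the tax, 97 - 5Q = 70 + 3Q so Q* = 3.375 and P* = 80.125.
A tax on sellers shifts supply up by 15: 97 - 5Q = 70 + 3Q + 15, so Q_t = 1.5. Buyers pay P_b = 89.5; sellers receive P_s = P_b - 15 = 74.5.
Producers lose the trapezoid between P_s and P* out to Q_t plus the triangle from Q_t to Q*: change in PS = 3.375 - 17.0859 = -13.7109.

-13.71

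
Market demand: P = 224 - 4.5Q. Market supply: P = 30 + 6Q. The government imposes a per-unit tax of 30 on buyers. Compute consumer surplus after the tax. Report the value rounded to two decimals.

Without the tax, 224 - 4.5Q = 30 + 6Q so Q* = 18.4762 and P* = 140.8571.
With the tax, buyers' net willingness to pay falls by 30: (224 - 30) - 4.5Q = 30 + 6Q, so Q_t = 15.619. Buyers pay P_b = 153.7143; sellers receive P_s = P_b - 30 = 123.7143.
CS = (1/2)(Q_t)(224 - P_b) = (1/2)(15.619)(70.2857) = 548.898.

548.90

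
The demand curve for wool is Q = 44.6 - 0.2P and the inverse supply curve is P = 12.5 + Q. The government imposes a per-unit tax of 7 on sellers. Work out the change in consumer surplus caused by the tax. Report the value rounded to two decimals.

Rewriting demand in inverse form: P = 223 - 5Q.
Without the tax, 223 - 5Q = 12.5 + Q so Q* = 35.0833 and P* = 47.5833.
With the tax, sellers need 7 more per unit: 223 - 5Q = 12.5 + Q + 7, so Q_t = 33.9167. Buyers pay P_b = 53.4167; sellers receive P_s = P_b - 7 = 46.4167.
CS falls from (1/2)(35.0833)(175.4167) = 3077.1007 to (1/2)(33.9167)(169.5833) = 2875.8507, a change of -201.25.

-201.25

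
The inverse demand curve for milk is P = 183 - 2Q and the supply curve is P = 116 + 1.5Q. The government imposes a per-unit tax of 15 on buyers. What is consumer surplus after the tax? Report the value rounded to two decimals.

220.73

Pre-tax equilibrium: 183 - 2Q = 116 + 1.5Q gives Q* = 19.1429, P* = 144.7143.
With the tax, buyers' net willingness to pay falls by 15: (183 - 15) - 2Q = 116 + 1.5Q, so Q_t = 14.8571. Buyers pay P_b = 153.2857; sellers receive P_s = P_b - 15 = 138.2857.
Consumer surplus is the triangle under demand above P_b: (1/2)(14.8571)(183 - 153.2857) = 220.7347.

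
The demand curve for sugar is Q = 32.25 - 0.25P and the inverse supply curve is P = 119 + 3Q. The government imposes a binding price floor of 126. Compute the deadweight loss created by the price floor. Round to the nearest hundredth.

Rewriting demand in inverse form: P = 129 - 4Q.
Without the control, 129 - 4Q = 119 + 3Q so Q* = 1.4286 and P* = 123.2857.
At the floor price 126, quantity demanded is (129 - 126)/4 = 0.75; demand is the short side, so Q = 0.75 trades at P = 126.
At Q = 0.75 the demand price is 126 and the supply price is 121.25. Deadweight loss is the triangle between the curves from 0.75 to 1.4286: (1/2)(126 - 121.25)(1.4286 - 0.75) = 1.6116.

1.61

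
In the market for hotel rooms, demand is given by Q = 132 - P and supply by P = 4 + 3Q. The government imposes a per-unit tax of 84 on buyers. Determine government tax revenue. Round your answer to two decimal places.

Rewriting demand in inverse form: P = 132 - Q.
Without the tax, 132 - Q = 4 + 3Q so Q* = 32 and P* = 100.
With the tax, buyers' net willingness to pay falls by 84: (132 - 84) - Q = 4 + 3Q, so Q_t = 11. Buyers pay P_b = 121; sellers receive P_s = P_b - 84 = 37.
Tax revenue = t x Q_t = 84 x 11 = 924.

924.00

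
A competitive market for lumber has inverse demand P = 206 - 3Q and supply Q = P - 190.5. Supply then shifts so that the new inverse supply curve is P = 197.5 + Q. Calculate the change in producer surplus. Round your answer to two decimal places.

Rewriting supply in inverse form: P = 190.5 + Q.
Initial equilibrium: Q_0 = 3.875, P_0 = 194.375; CS_0 = (1/2)(3.875)(11.625) = 22.5234, PS_0 = (1/2)(3.875)(3.875) = 7.5078.
New equilibrium: 206 - 3Q = 197.5 + Q gives Q_1 = 2.125, P_1 = 199.625; CS_1 = 6.7734, PS_1 = 2.2578.
Change in producer surplus = 2.2578 - 7.5078 = -5.25.

-5.25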